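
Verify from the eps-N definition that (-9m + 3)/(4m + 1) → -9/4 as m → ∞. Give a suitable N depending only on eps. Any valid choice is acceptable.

N = (21/16)/eps

Let eps > 0 be given. For m ≥ 1, |(-9m + 3)/(4m + 1) + 9/4| = |21|/(4(4m + 1)) = 21/(4(4m + 1)).
Since 4m + 1 ≥ 4m for m ≥ 1, this is ≤ 21/(4·4m) = (21/16)/m.
So |(-9m + 3)/(4m + 1) + 9/4| < eps whenever m > (21/16)/eps.
Take N = (21/16)/eps. If m > N then |(-9m + 3)/(4m + 1) + 9/4| ≤ (21/16)/m < eps.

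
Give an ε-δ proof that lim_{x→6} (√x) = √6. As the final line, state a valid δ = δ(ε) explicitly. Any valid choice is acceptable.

δ = min(6, √6·ε)

Fix ε > 0. We want δ > 0 such that 0 < |x − 6| < δ implies |√x − √6| < ε.
Multiplying by the conjugate, |√x − √6| = |x − 6|/(√x + √6).
Restrict δ ≤ 6 so that |x − 6| < 6 forces x > 0, and then √x + √6 > √6.
Hence |√x − √6| < |x − 6|/√6, which is < ε once |x − 6| < √6·ε.
Take δ = min(6, √6·ε). If 0 < |x − 6| < δ then x > 0 and |√x − √6| < |x − 6|/√6 < ε.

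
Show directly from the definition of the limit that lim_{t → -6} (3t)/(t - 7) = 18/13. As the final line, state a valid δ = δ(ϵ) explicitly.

Fix ϵ > 0. We want δ > 0 with 0 < |t + 6| < δ ⇒ |(3t)/(t - 7) − (18/13)| < ϵ.
Combining over a common denominator, (3t)/(t - 7) − (18/13) = [(3t)·(-13) − (-18)·(t - 7)] / [(-13)·(t - 7)] = -21(t + 6) / ((-13)(t - 7)).
So |(3t)/(t - 7) − (18/13)| = 21|t + 6| / (13·|t − 7|).
Require δ ≤ 13/2, so |t − 7| ≥ |-13| − |t + 6| > 13 − 13/2 = 13/2.
Hence |(3t)/(t - 7) − (18/13)| < 21|t + 6|/(13·(13/2)) = (42/169)|t + 6|, which is < ϵ once |t + 6| < (169/42)ϵ.
Take δ = min(13/2, (169/42)ϵ). Then 0 < |t + 6| < δ forces both bounds, so |(3t)/(t - 7) − (18/13)| < ϵ.

δ = min(13/2, (169/42)ϵ)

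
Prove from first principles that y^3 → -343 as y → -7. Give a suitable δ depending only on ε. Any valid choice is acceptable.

Let ε > 0 be given. We seek δ > 0 with 0 < |y + 7| < δ ⇒ |y^3 + 343| < ε.
Factor: y^3 + 343 = (y + 7)(y^2 - 7y + 49), so |y^3 + 343| = |y + 7|·|y^2 - 7y + 49|.
Impose δ ≤ 1 so that |y| < 8; then |y^2 - 7y + 49| ≤ 169.
Hence |y^3 + 343| ≤ 169|y + 7|, which is < ε once |y + 7| < ε/169.
Take δ = min(1, ε/169). If 0 < |y + 7| < δ then both bounds hold and |y^3 + 343| ≤ 169|y + 7| < 169·(ε/169) = ε.

δ = min(1, ε/169)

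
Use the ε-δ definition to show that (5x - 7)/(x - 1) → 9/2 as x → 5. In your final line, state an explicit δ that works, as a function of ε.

Fix ε > 0. We want δ > 0 with 0 < |x − 5| < δ ⇒ |(5x - 7)/(x - 1) − (9/2)| < ε.
Combining over a common denominator, (5x - 7)/(x - 1) − (9/2) = [(5x - 7)·4 − 18·(x - 1)] / [4·(x - 1)] = 2(x − 5) / (4(x - 1)).
So |(5x - 7)/(x - 1) − (9/2)| = 2|x − 5| / (4·|x − 1|).
Restrict δ ≤ 2. Then |x − 5| < 2 gives |x − 1| = |(x − 5) + 4| ≥ 4 − 2 = 2.
Hence |(5x - 7)/(x - 1) − (9/2)| < 2|x − 5|/(4·2) = (1/4)|x − 5|, which is < ε once |x − 5| < 4ε.
Take δ = min(2, 4ε). Then 0 < |x − 5| < δ forces both bounds, so |(5x - 7)/(x - 1) − (9/2)| < ε.

δ = min(2, 4ε)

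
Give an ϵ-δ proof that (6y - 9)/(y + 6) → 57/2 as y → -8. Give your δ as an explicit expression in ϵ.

Fix ϵ > 0. We want δ > 0 with 0 < |y + 8| < δ ⇒ |(6y - 9)/(y + 6) − (57/2)| < ϵ.
Combining over a common denominator, (6y - 9)/(y + 6) − (57/2) = [(6y - 9)·(-2) − (-57)·(y + 6)] / [(-2)·(y + 6)] = 45(y + 8) / ((-2)(y + 6)).
So |(6y - 9)/(y + 6) − (57/2)| = 45|y + 8| / (2·|y + 6|).
Restrict δ ≤ 1. Then |y + 8| < 1 gives |y + 6| = |(y + 8) + (-2)| ≥ 2 − 1 = 1.
Hence |(6y - 9)/(y + 6) − (57/2)| < 45|y + 8|/(2·1) = (45/2)|y + 8|, which is < ϵ once |y + 8| < (2/45)ϵ.
Take δ = min(1, (2/45)ϵ). Then 0 < |y + 8| < δ forces both bounds, so |(6y - 9)/(y + 6) − (57/2)| < ϵ.

δ = min(1, (2/45)ϵ)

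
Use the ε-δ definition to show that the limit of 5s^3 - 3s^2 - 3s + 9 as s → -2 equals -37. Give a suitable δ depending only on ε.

δ = min(1, ε/107)

Let ε > 0. We want δ > 0 such that 0 < |s + 2| < δ implies |(5s^3 - 3s^2 - 3s + 9) + 37| < ε.
(5s^3 - 3s^2 - 3s + 9) + 37 = 5s^3 - 3s^2 - 3s + 46 = (s + 2)(5s^2 - 13s + 23).
So |(5s^3 - 3s^2 - 3s + 9) + 37| = |s + 2|·|5s^2 - 13s + 23|.
Assume first that |s + 2| < 1, so |s| < 3. Then |5s^2 - 13s + 23| ≤ 5·3^2 + 13·3 + 23 = 107.
Hence |(5s^3 - 3s^2 - 3s + 9) + 37| ≤ 107|s + 2| < ε provided |s + 2| < ε/107.
Choosing δ = min(1, ε/107) ensures both conditions, hence |(5s^3 - 3s^2 - 3s + 9) + 37| < ε.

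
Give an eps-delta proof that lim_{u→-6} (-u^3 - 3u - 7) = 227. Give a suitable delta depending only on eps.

Let eps > 0 be given. We want delta > 0 such that 0 < |u + 6| < delta implies |(-u^3 - 3u - 7) − 227| < eps.
(-u^3 - 3u - 7) − 227 = -u^3 - 3u - 234 = (u + 6)(-u^2 + 6u - 39).
So |(-u^3 - 3u - 7) − 227| = |u + 6|·|-u^2 + 6u - 39|.
Require delta ≤ 1. Then |u + 6| < 1 gives |u| < 7, and by the triangle inequality |-u^2 + 6u - 39| ≤ 7^2 + 6·7 + 39 = 130.
Hence |(-u^3 - 3u - 7) − 227| ≤ 130|u + 6| < eps provided |u + 6| < eps/130.
Choosing delta = min(1, eps/130) ensures both conditions, hence |(-u^3 - 3u - 7) − 227| < eps.

delta = min(1, eps/130)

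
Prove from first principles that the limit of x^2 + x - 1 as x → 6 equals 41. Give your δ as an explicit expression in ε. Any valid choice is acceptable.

δ = min(1, ε/14)

Suppose ε > 0. We want δ > 0 such that 0 < |x − 6| < δ implies |(x^2 + x - 1) − 41| < ε.
(x^2 + x - 1) − 41 = x^2 + x - 42 = (x − 6)(x + 7).
So |(x^2 + x - 1) − 41| = |x − 6|·|x + 7|.
Require δ ≤ 1. Then |x − 6| < 1 gives |x| < 7, and by the triangle inequality |x + 7| ≤ 7 + 7 = 14.
Hence |(x^2 + x - 1) − 41| ≤ 14|x − 6| < ε provided |x − 6| < ε/14.
Take δ = min(1, ε/14). Then 0 < |x − 6| < δ gives both |x − 6| < 1 and |x − 6| < ε/14, so |(x^2 + x - 1) − 41| < ε.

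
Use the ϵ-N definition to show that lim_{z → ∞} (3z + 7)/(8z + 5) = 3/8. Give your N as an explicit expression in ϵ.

Fix ϵ > 0. We seek N > 0 such that z > N implies |(3z + 7)/(8z + 5) − (3/8)| < ϵ.
(3z + 7)/(8z + 5) − (3/8) = (8(3z + 7) − 3(8z + 5)) / (8(8z + 5)) = 41/(8(8z + 5)).
For z > 0 we have 8z + 5 > 8z, so |(3z + 7)/(8z + 5) − (3/8)| = 41/(8(8z + 5)) < 41/(8·8z) = (41/64)/z.
Thus |(3z + 7)/(8z + 5) − (3/8)| < ϵ whenever z > (41/64)/ϵ.
Take N = (41/64)/ϵ. If z > N then |(3z + 7)/(8z + 5) − (3/8)| < (41/64)/z < ϵ.

N = (41/64)/ϵ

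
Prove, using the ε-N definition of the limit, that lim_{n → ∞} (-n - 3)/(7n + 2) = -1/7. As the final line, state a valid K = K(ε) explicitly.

K = (19/49)/ε

Suppose ε > 0. For n ≥ 1, |(-n - 3)/(7n + 2) + 1/7| = |-19|/(7(7n + 2)) = 19/(7(7n + 2)).
Since 7n + 2 ≥ 7n for n ≥ 1, this is ≤ 19/(7·7n) = (19/49)/n.
So |(-n - 3)/(7n + 2) + 1/7| < ε whenever n > (19/49)/ε.
Take K = (19/49)/ε. If n > K then |(-n - 3)/(7n + 2) + 1/7| ≤ (19/49)/n < ε.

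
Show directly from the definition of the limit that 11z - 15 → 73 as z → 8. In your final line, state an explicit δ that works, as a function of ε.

Let ε > 0. We need δ > 0 so that 0 < |z − 8| < δ implies |(11z - 15) − 73| < ε.
Since (11z - 15) − 73 = 11(z − 8), we have |(11z - 15) − 73| = 11|z − 8|.
So 11|z − 8| < ε exactly when |z − 8| < ε/11.
Take δ = ε/11. If 0 < |z − 8| < δ then |(11z - 15) − 73| = 11|z − 8| < 11·(ε/11) = ε.

δ = ε/11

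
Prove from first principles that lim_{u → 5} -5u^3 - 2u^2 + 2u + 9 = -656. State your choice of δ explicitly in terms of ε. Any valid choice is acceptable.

δ = min(1, ε/475)

Suppose ε > 0. We want δ > 0 such that 0 < |u − 5| < δ implies |(-5u^3 - 2u^2 + 2u + 9) + 656| < ε.
(-5u^3 - 2u^2 + 2u + 9) + 656 = -5u^3 - 2u^2 + 2u + 665 = (u − 5)(-5u^2 - 27u - 133).
So |(-5u^3 - 2u^2 + 2u + 9) + 656| = |u − 5|·|-5u^2 - 27u - 133|.
Require δ ≤ 1. Then |u − 5| < 1 gives |u| < 6, and by the triangle inequality |-5u^2 - 27u - 133| ≤ 5·6^2 + 27·6 + 133 = 475.
Hence |(-5u^3 - 2u^2 + 2u + 9) + 656| ≤ 475|u − 5| < ε provided |u − 5| < ε/475.
Choosing δ = min(1, ε/475) ensures both conditions, hence |(-5u^3 - 2u^2 + 2u + 9) + 656| < ε.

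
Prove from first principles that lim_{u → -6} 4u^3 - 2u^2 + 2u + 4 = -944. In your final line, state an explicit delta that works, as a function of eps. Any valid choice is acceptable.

Let eps > 0. We want delta > 0 such that 0 < |u + 6| < delta implies |(4u^3 - 2u^2 + 2u + 4) + 944| < eps.
(4u^3 - 2u^2 + 2u + 4) + 944 = 4u^3 - 2u^2 + 2u + 948 = (u + 6)(4u^2 - 26u + 158).
So |(4u^3 - 2u^2 + 2u + 4) + 944| = |u + 6|·|4u^2 - 26u + 158|.
Assume first that |u + 6| < 1, so |u| < 7. Then |4u^2 - 26u + 158| ≤ 4·7^2 + 26·7 + 158 = 536.
Hence |(4u^3 - 2u^2 + 2u + 4) + 944| ≤ 536|u + 6| < eps provided |u + 6| < eps/536.
Take delta = min(1, eps/536). Then 0 < |u + 6| < delta gives both |u + 6| < 1 and |u + 6| < eps/536, so |(4u^3 - 2u^2 + 2u + 4) + 944| < eps.

delta = min(1, eps/536)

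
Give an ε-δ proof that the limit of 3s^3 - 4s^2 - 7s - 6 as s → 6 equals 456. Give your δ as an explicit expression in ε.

δ = min(1, ε/322)

Let ε > 0. We want δ > 0 such that 0 < |s − 6| < δ implies |(3s^3 - 4s^2 - 7s - 6) − 456| < ε.
(3s^3 - 4s^2 - 7s - 6) − 456 = 3s^3 - 4s^2 - 7s - 462 = (s − 6)(3s^2 + 14s + 77).
So |(3s^3 - 4s^2 - 7s - 6) − 456| = |s − 6|·|3s^2 + 14s + 77|.
Require δ ≤ 1. Then |s − 6| < 1 gives |s| < 7, and by the triangle inequality |3s^2 + 14s + 77| ≤ 3·7^2 + 14·7 + 77 = 322.
Hence |(3s^3 - 4s^2 - 7s - 6) − 456| ≤ 322|s − 6| < ε provided |s − 6| < ε/322.
Take δ = min(1, ε/322). Then 0 < |s − 6| < δ gives both |s − 6| < 1 and |s − 6| < ε/322, so |(3s^3 - 4s^2 - 7s - 6) − 456| < ε.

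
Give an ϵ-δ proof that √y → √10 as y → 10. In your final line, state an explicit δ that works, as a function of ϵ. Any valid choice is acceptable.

δ = min(10, √10·ϵ)

Suppose ϵ > 0. We want δ > 0 such that 0 < |y − 10| < δ implies |√y − √10| < ϵ.
Multiplying by the conjugate, |√y − √10| = |y − 10|/(√y + √10).
Restrict δ ≤ 10 so that |y − 10| < 10 forces y > 0, and then √y + √10 > √10.
Hence |√y − √10| < |y − 10|/√10, which is < ϵ once |y − 10| < √10·ϵ.
Take δ = min(10, √10·ϵ). If 0 < |y − 10| < δ then y > 0 and |√y − √10| < |y − 10|/√10 < ϵ.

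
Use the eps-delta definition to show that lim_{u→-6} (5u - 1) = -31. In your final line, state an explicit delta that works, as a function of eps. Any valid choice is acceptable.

Let eps > 0. We need delta > 0 so that 0 < |u + 6| < delta implies |(5u - 1) + 31| < eps.
|(5u - 1) + 31| = |5u + 30| = 5|u + 6|.
Thus it suffices that |u + 6| < eps/5.
Choosing delta = eps/5 gives |(5u - 1) + 31| = 5|u + 6| < eps whenever |u + 6| < delta.

delta = eps/5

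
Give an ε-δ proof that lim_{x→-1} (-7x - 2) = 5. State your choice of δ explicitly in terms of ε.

δ = ε/7

Suppose ε > 0. We need δ > 0 so that 0 < |x + 1| < δ implies |(-7x - 2) − 5| < ε.
Since (-7x - 2) − 5 = -7(x + 1), we have |(-7x - 2) − 5| = 7|x + 1|.
So 7|x + 1| < ε exactly when |x + 1| < ε/7.
Choosing δ = ε/7 gives |(-7x - 2) − 5| = 7|x + 1| < ε whenever |x + 1| < δ.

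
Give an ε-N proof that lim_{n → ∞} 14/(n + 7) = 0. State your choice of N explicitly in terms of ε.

Fix ε > 0. For n ≥ 1, |14/(n + 7) − 0| = 14/(n + 7) ≤ 14/n.
We need 14/n < ε, i.e. n > 14/ε.
Take N = 14/ε. If n > N then |14/(n + 7)| ≤ 14/n < ε.

N = 14/ε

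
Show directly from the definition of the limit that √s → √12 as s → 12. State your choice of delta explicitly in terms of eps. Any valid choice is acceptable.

Suppose eps > 0. We want delta > 0 such that 0 < |s − 12| < delta implies |√s − √12| < eps.
Multiplying by the conjugate, |√s − √12| = |s − 12|/(√s + √12).
Restrict delta ≤ 12 so that |s − 12| < 12 forces s > 0, and then √s + √12 > √12.
Hence |√s − √12| < |s − 12|/√12, which is < eps once |s − 12| < √12·eps.
Take delta = min(12, √12·eps). If 0 < |s − 12| < delta then s > 0 and |√s − √12| < |s − 12|/√12 < eps.

delta = min(12, √12·eps)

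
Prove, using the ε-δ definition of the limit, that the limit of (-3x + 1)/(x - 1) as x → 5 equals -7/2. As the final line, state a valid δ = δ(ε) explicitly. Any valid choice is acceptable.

Fix ε > 0. We want δ > 0 with 0 < |x − 5| < δ ⇒ |(-3x + 1)/(x - 1) + 7/2| < ε.
Combining over a common denominator, (-3x + 1)/(x - 1) + 7/2 = [(-3x + 1)·4 − (-14)·(x - 1)] / [4·(x - 1)] = 2(x − 5) / (4(x - 1)).
So |(-3x + 1)/(x - 1) + 7/2| = 2|x − 5| / (4·|x − 1|).
Require δ ≤ 2, so |x − 1| ≥ |4| − |x − 5| > 4 − 2 = 2.
Hence |(-3x + 1)/(x - 1) + 7/2| < 2|x − 5|/(4·2) = (1/4)|x − 5|, which is < ε once |x − 5| < 4ε.
Take δ = min(2, 4ε). Then 0 < |x − 5| < δ forces both bounds, so |(-3x + 1)/(x - 1) + 7/2| < ε.

δ = min(2, 4ε)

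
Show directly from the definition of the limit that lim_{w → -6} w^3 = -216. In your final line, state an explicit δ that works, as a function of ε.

δ = min(1, ε/127)

Let ε > 0 be given. We seek δ > 0 with 0 < |w + 6| < δ ⇒ |w^3 + 216| < ε.
Factor: w^3 + 216 = (w + 6)(w^2 - 6w + 36), so |w^3 + 216| = |w + 6|·|w^2 - 6w + 36|.
Impose δ ≤ 1 so that |w| < 7; then |w^2 - 6w + 36| ≤ 127.
Hence |w^3 + 216| ≤ 127|w + 6|, which is < ε once |w + 6| < ε/127.
Take δ = min(1, ε/127). If 0 < |w + 6| < δ then both bounds hold and |w^3 + 216| ≤ 127|w + 6| < 127·(ε/127) = ε.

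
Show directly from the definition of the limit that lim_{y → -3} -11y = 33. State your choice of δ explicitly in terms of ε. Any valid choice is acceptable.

δ = ε/11

Let ε > 0. We need δ > 0 so that 0 < |y + 3| < δ implies |(-11y) − 33| < ε.
Since (-11y) − 33 = -11(y + 3), we have |(-11y) − 33| = 11|y + 3|.
So 11|y + 3| < ε exactly when |y + 3| < ε/11.
Choosing δ = ε/11 gives |(-11y) − 33| = 11|y + 3| < ε whenever |y + 3| < δ.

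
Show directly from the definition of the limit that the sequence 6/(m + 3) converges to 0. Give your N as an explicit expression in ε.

N = 6/ε

Fix ε > 0. For m ≥ 1, |6/(m + 3) − 0| = 6/(m + 3) ≤ 6/m.
We need 6/m < ε, i.e. m > 6/ε.
Take N = 6/ε. If m > N then |6/(m + 3)| ≤ 6/m < ε.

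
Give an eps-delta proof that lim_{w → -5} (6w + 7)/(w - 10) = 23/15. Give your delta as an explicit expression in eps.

delta = min(15/2, (225/134)eps)

Suppose eps > 0. We want delta > 0 with 0 < |w + 5| < delta ⇒ |(6w + 7)/(w - 10) − (23/15)| < eps.
Combining over a common denominator, (6w + 7)/(w - 10) − (23/15) = [(6w + 7)·(-15) − (-23)·(w - 10)] / [(-15)·(w - 10)] = -67(w + 5) / ((-15)(w - 10)).
So |(6w + 7)/(w - 10) − (23/15)| = 67|w + 5| / (15·|w − 10|).
Restrict delta ≤ 15/2. Then |w + 5| < 15/2 gives |w − 10| = |(w + 5) + (-15)| ≥ 15 − 15/2 = 15/2.
Hence |(6w + 7)/(w - 10) − (23/15)| < 67|w + 5|/(15·(15/2)) = (134/225)|w + 5|, which is < eps once |w + 5| < (225/134)eps.
Take delta = min(15/2, (225/134)eps). Then 0 < |w + 5| < delta forces both bounds, so |(6w + 7)/(w - 10) − (23/15)| < eps.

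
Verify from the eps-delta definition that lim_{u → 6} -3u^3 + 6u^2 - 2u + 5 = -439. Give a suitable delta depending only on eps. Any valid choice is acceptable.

delta = min(1, eps/305)

Let eps > 0. We want delta > 0 such that 0 < |u − 6| < delta implies |(-3u^3 + 6u^2 - 2u + 5) + 439| < eps.
(-3u^3 + 6u^2 - 2u + 5) + 439 = -3u^3 + 6u^2 - 2u + 444 = (u − 6)(-3u^2 - 12u - 74).
So |(-3u^3 + 6u^2 - 2u + 5) + 439| = |u − 6|·|-3u^2 - 12u - 74|.
Require delta ≤ 1. Then |u − 6| < 1 gives |u| < 7, and by the triangle inequality |-3u^2 - 12u - 74| ≤ 3·7^2 + 12·7 + 74 = 305.
Hence |(-3u^3 + 6u^2 - 2u + 5) + 439| ≤ 305|u − 6| < eps provided |u − 6| < eps/305.
Choosing delta = min(1, eps/305) ensures both conditions, hence |(-3u^3 + 6u^2 - 2u + 5) + 439| < eps.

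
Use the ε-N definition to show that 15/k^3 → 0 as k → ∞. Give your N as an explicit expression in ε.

Let ε > 0 be given. For k ≥ 1, |15/k^3 − 0| = 15/k^3.
15/k^3 < ε ⇔ k^3 > 15/ε ⇔ k > (15/ε)^{1/3}.
Take N = (15/ε)^{1/3}. Then k > N implies 15/k^3 < ε.

N = (15/ε)^{1/3}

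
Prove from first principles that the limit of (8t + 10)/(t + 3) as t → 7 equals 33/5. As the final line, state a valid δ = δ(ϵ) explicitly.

Fix ϵ > 0. We want δ > 0 with 0 < |t − 7| < δ ⇒ |(8t + 10)/(t + 3) − (33/5)| < ϵ.
Combining over a common denominator, (8t + 10)/(t + 3) − (33/5) = [(8t + 10)·10 − 66·(t + 3)] / [10·(t + 3)] = 14(t − 7) / (10(t + 3)).
So |(8t + 10)/(t + 3) − (33/5)| = 14|t − 7| / (10·|t + 3|).
Restrict δ ≤ 5. Then |t − 7| < 5 gives |t + 3| = |(t − 7) + 10| ≥ 10 − 5 = 5.
Hence |(8t + 10)/(t + 3) − (33/5)| < 14|t − 7|/(10·5) = (7/25)|t − 7|, which is < ϵ once |t − 7| < (25/7)ϵ.
Take δ = min(5, (25/7)ϵ). Then 0 < |t − 7| < δ forces both bounds, so |(8t + 10)/(t + 3) − (33/5)| < ϵ.

δ = min(5, (25/7)ϵ)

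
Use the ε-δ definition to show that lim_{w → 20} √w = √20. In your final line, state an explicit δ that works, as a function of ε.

δ = min(20, √20·ε)

Fix ε > 0. We want δ > 0 such that 0 < |w − 20| < δ implies |√w − √20| < ε.
Rationalise: √w − √20 = (w − 20)/(√w + √20), so |√w − √20| = |w − 20|/(√w + √20).
Restrict δ ≤ 20 so that |w − 20| < 20 forces w > 0, and then √w + √20 > √20.
Hence |√w − √20| < |w − 20|/√20, which is < ε once |w − 20| < √20·ε.
Take δ = min(20, √20·ε). If 0 < |w − 20| < δ then w > 0 and |√w − √20| < |w − 20|/√20 < ε.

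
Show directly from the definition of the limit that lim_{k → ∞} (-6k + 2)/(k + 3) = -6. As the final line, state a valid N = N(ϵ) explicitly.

Let ϵ > 0. For k ≥ 1, |(-6k + 2)/(k + 3) + 6| = |20|/((k + 3)) = 20/((k + 3)).
Since k + 3 ≥ k for k ≥ 1, this is ≤ 20/(k) = 20/k.
So |(-6k + 2)/(k + 3) + 6| < ϵ whenever k > 20/ϵ.
Take N = 20/ϵ. If k > N then |(-6k + 2)/(k + 3) + 6| ≤ 20/k < ϵ.

N = 20/ϵ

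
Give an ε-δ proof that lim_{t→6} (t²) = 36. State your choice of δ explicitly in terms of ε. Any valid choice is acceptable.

δ = min(1, ε/13)

Suppose ε > 0. We seek δ > 0 with 0 < |t − 6| < δ ⇒ |t² − 36| < ε.
Factor: t² − 36 = (t − 6)(t + 6), so |t² − 36| = |t − 6|·|t + 6|.
Restrict δ ≤ 1. Then |t − 6| < 1 gives |t| < 7, so by the triangle inequality |t + 6| ≤ 7 + 6 = 13.
Hence |t² − 36| ≤ 13|t − 6|, which is < ε once |t − 6| < ε/13.
Take δ = min(1, ε/13). If 0 < |t − 6| < δ then both bounds hold and |t² − 36| ≤ 13|t − 6| < 13·(ε/13) = ε.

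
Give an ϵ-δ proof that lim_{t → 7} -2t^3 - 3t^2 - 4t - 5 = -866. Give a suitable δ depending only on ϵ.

δ = min(1, ϵ/387)

Let ϵ > 0. We want δ > 0 such that 0 < |t − 7| < δ implies |(-2t^3 - 3t^2 - 4t - 5) + 866| < ϵ.
(-2t^3 - 3t^2 - 4t - 5) + 866 = -2t^3 - 3t^2 - 4t + 861 = (t − 7)(-2t^2 - 17t - 123).
So |(-2t^3 - 3t^2 - 4t - 5) + 866| = |t − 7|·|-2t^2 - 17t - 123|.
Assume first that |t − 7| < 1, so |t| < 8. Then |-2t^2 - 17t - 123| ≤ 2·8^2 + 17·8 + 123 = 387.
Hence |(-2t^3 - 3t^2 - 4t - 5) + 866| ≤ 387|t − 7| < ϵ provided |t − 7| < ϵ/387.
Choosing δ = min(1, ϵ/387) ensures both conditions, hence |(-2t^3 - 3t^2 - 4t - 5) + 866| < ϵ.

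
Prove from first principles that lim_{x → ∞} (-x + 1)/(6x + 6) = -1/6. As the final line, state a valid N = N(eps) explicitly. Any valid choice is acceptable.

N = (1/3)/eps

Let eps > 0 be given. We seek N > 0 such that x > N implies |(-x + 1)/(6x + 6) + 1/6| < eps.
(-x + 1)/(6x + 6) + 1/6 = (6(-x + 1) − (-1)(6x + 6)) / (6(6x + 6)) = 12/(6(6x + 6)).
For x > 0 we have 6x + 6 > 6x, so |(-x + 1)/(6x + 6) + 1/6| = 12/(6(6x + 6)) < 12/(6·6x) = (1/3)/x.
Thus |(-x + 1)/(6x + 6) + 1/6| < eps whenever x > (1/3)/eps.
Take N = (1/3)/eps. If x > N then |(-x + 1)/(6x + 6) + 1/6| < (1/3)/x < eps.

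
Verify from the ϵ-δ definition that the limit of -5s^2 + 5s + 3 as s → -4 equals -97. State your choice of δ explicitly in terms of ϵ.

Fix ϵ > 0. We want δ > 0 such that 0 < |s + 4| < δ implies |(-5s^2 + 5s + 3) + 97| < ϵ.
(-5s^2 + 5s + 3) + 97 = -5s^2 + 5s + 100 = (s + 4)(-5s + 25).
So |(-5s^2 + 5s + 3) + 97| = |s + 4|·|-5s + 25|.
Assume first that |s + 4| < 1, so |s| < 5. Then |-5s + 25| ≤ 5·5 + 25 = 50.
Hence |(-5s^2 + 5s + 3) + 97| ≤ 50|s + 4| < ϵ provided |s + 4| < ϵ/50.
Choosing δ = min(1, ϵ/50) ensures both conditions, hence |(-5s^2 + 5s + 3) + 97| < ϵ.

δ = min(1, ϵ/50)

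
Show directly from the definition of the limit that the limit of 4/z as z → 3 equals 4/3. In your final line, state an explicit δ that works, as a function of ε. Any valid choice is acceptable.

δ = min(3/2, (9/8)ε)

Let ε > 0 be given. We seek δ > 0 such that 0 < |z − 3| < δ implies |4/z − (4/3)| < ε.
|4/z − (4/3)| = 4·|3 − z|/(3·|z|) = 4|z − 3|/(3|z|).
Require δ ≤ 3/2 so that |z| > 3 − 3/2 = 3/2, hence 3|z| > 9/2.
Then |4/z − (4/3)| < 4|z − 3|/(9/2), which is < ε when |z − 3| < (9/8)ε.
Take δ = min(3/2, (9/8)ε). Then 0 < |z − 3| < δ gives both |z − 3| < 3/2 and |z − 3| < (9/8)ε, so |4/z − (4/3)| < ε.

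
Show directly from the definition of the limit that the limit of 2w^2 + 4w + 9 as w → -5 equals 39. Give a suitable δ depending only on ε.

δ = min(2, ε/20)

Let ε > 0 be given. We want δ > 0 such that 0 < |w + 5| < δ implies |(2w^2 + 4w + 9) − 39| < ε.
(2w^2 + 4w + 9) − 39 = 2w^2 + 4w - 30 = (w + 5)(2w - 6).
So |(2w^2 + 4w + 9) − 39| = |w + 5|·|2w - 6|.
Require δ ≤ 2. Then |w + 5| < 2 gives |w| < 7, and by the triangle inequality |2w - 6| ≤ 2·7 + 6 = 20.
Hence |(2w^2 + 4w + 9) − 39| ≤ 20|w + 5| < ε provided |w + 5| < ε/20.
Take δ = min(2, ε/20). Then 0 < |w + 5| < δ gives both |w + 5| < 2 and |w + 5| < ε/20, so |(2w^2 + 4w + 9) − 39| < ε.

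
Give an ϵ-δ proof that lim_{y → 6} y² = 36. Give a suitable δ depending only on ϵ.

Let ϵ > 0. We seek δ > 0 with 0 < |y − 6| < δ ⇒ |y² − 36| < ϵ.
Factor: y² − 36 = (y − 6)(y + 6), so |y² − 36| = |y − 6|·|y + 6|.
Restrict δ ≤ 1. Then |y − 6| < 1 gives |y| < 7, so by the triangle inequality |y + 6| ≤ 7 + 6 = 13.
Hence |y² − 36| ≤ 13|y − 6|, which is < ϵ once |y − 6| < ϵ/13.
Take δ = min(1, ϵ/13). If 0 < |y − 6| < δ then both bounds hold and |y² − 36| ≤ 13|y − 6| < 13·(ϵ/13) = ϵ.

δ = min(1, ϵ/13)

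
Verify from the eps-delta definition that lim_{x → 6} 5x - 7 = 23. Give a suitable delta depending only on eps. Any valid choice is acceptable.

Suppose eps > 0. We need delta > 0 so that 0 < |x − 6| < delta implies |(5x - 7) − 23| < eps.
Since (5x - 7) − 23 = 5(x − 6), we have |(5x - 7) − 23| = 5|x − 6|.
So 5|x − 6| < eps exactly when |x − 6| < eps/5.
Choosing delta = eps/5 gives |(5x - 7) − 23| = 5|x − 6| < eps whenever |x − 6| < delta.

delta = eps/5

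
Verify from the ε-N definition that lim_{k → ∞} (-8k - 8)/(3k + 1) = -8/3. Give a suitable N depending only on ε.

N = (16/9)/ε

Let ε > 0. For k ≥ 1, |(-8k - 8)/(3k + 1) + 8/3| = |-16|/(3(3k + 1)) = 16/(3(3k + 1)).
Since 3k + 1 ≥ 3k for k ≥ 1, this is ≤ 16/(3·3k) = (16/9)/k.
So |(-8k - 8)/(3k + 1) + 8/3| < ε whenever k > (16/9)/ε.
Take N = (16/9)/ε. If k > N then |(-8k - 8)/(3k + 1) + 8/3| ≤ (16/9)/k < ε.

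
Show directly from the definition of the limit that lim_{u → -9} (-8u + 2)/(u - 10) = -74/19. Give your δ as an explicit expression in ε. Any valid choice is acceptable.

δ = min(19/2, (361/156)ε)

Suppose ε > 0. We want δ > 0 with 0 < |u + 9| < δ ⇒ |(-8u + 2)/(u - 10) + 74/19| < ε.
Combining over a common denominator, (-8u + 2)/(u - 10) + 74/19 = [(-8u + 2)·(-19) − 74·(u - 10)] / [(-19)·(u - 10)] = 78(u + 9) / ((-19)(u - 10)).
So |(-8u + 2)/(u - 10) + 74/19| = 78|u + 9| / (19·|u − 10|).
Restrict δ ≤ 19/2. Then |u + 9| < 19/2 gives |u − 10| = |(u + 9) + (-19)| ≥ 19 − 19/2 = 19/2.
Hence |(-8u + 2)/(u - 10) + 74/19| < 78|u + 9|/(19·(19/2)) = (156/361)|u + 9|, which is < ε once |u + 9| < (361/156)ε.
Take δ = min(19/2, (361/156)ε). Then 0 < |u + 9| < δ forces both bounds, so |(-8u + 2)/(u - 10) + 74/19| < ε.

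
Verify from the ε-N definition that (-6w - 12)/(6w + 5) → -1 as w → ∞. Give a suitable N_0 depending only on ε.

N_0 = (7/6)/ε

Suppose ε > 0. We seek N_0 > 0 such that w > N_0 implies |(-6w - 12)/(6w + 5) + 1| < ε.
(-6w - 12)/(6w + 5) + 1 = (6(-6w - 12) − (-6)(6w + 5)) / (6(6w + 5)) = -42/(6(6w + 5)).
For w > 0 we have 6w + 5 > 6w, so |(-6w - 12)/(6w + 5) + 1| = 42/(6(6w + 5)) < 42/(6·6w) = (7/6)/w.
Thus |(-6w - 12)/(6w + 5) + 1| < ε whenever w > (7/6)/ε.
Take N_0 = (7/6)/ε. If w > N_0 then |(-6w - 12)/(6w + 5) + 1| < (7/6)/w < ε.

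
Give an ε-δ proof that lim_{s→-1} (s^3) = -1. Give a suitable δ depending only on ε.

Let ε > 0. We seek δ > 0 with 0 < |s + 1| < δ ⇒ |s^3 + 1| < ε.
Factor: s^3 + 1 = (s + 1)(s^2 - s + 1), so |s^3 + 1| = |s + 1|·|s^2 - s + 1|.
Restrict δ ≤ 1. Then |s + 1| < 1 gives |s| < 2, so by the triangle inequality |s^2 - s + 1| ≤ 2^2 + 2 + 1 = 7.
Hence |s^3 + 1| ≤ 7|s + 1|, which is < ε once |s + 1| < ε/7.
Take δ = min(1, ε/7). If 0 < |s + 1| < δ then both bounds hold and |s^3 + 1| ≤ 7|s + 1| < 7·(ε/7) = ε.

δ = min(1, ε/7)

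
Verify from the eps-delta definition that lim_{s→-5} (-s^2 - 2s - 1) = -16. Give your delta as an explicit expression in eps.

delta = min(1, eps/9)

Let eps > 0. We want delta > 0 such that 0 < |s + 5| < delta implies |(-s^2 - 2s - 1) + 16| < eps.
(-s^2 - 2s - 1) + 16 = -s^2 - 2s + 15 = (s + 5)(-s + 3).
So |(-s^2 - 2s - 1) + 16| = |s + 5|·|-s + 3|.
Require delta ≤ 1. Then |s + 5| < 1 gives |s| < 6, and by the triangle inequality |-s + 3| ≤ 6 + 3 = 9.
Hence |(-s^2 - 2s - 1) + 16| ≤ 9|s + 5| < eps provided |s + 5| < eps/9.
Take delta = min(1, eps/9). Then 0 < |s + 5| < delta gives both |s + 5| < 1 and |s + 5| < eps/9, so |(-s^2 - 2s - 1) + 16| < eps.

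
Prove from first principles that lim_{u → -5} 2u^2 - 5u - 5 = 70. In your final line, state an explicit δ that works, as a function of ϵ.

δ = min(1, ϵ/27)

Suppose ϵ > 0. We want δ > 0 such that 0 < |u + 5| < δ implies |(2u^2 - 5u - 5) − 70| < ϵ.
(2u^2 - 5u - 5) − 70 = 2u^2 - 5u - 75 = (u + 5)(2u - 15).
So |(2u^2 - 5u - 5) − 70| = |u + 5|·|2u - 15|.
Assume first that |u + 5| < 1, so |u| < 6. Then |2u - 15| ≤ 2·6 + 15 = 27.
Hence |(2u^2 - 5u - 5) − 70| ≤ 27|u + 5| < ϵ provided |u + 5| < ϵ/27.
Take δ = min(1, ϵ/27). Then 0 < |u + 5| < δ gives both |u + 5| < 1 and |u + 5| < ϵ/27, so |(2u^2 - 5u - 5) − 70| < ϵ.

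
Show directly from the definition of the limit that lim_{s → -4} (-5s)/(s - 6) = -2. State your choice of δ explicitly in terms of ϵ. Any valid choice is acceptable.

Let ϵ > 0. We want δ > 0 with 0 < |s + 4| < δ ⇒ |(-5s)/(s - 6) + 2| < ϵ.
Combining over a common denominator, (-5s)/(s - 6) + 2 = [(-5s)·(-10) − 20·(s - 6)] / [(-10)·(s - 6)] = 30(s + 4) / ((-10)(s - 6)).
So |(-5s)/(s - 6) + 2| = 30|s + 4| / (10·|s − 6|).
Require δ ≤ 5, so |s − 6| ≥ |-10| − |s + 4| > 10 − 5 = 5.
Hence |(-5s)/(s - 6) + 2| < 30|s + 4|/(10·5) = (3/5)|s + 4|, which is < ϵ once |s + 4| < (5/3)ϵ.
Take δ = min(5, (5/3)ϵ). Then 0 < |s + 4| < δ forces both bounds, so |(-5s)/(s - 6) + 2| < ϵ.

δ = min(5, (5/3)ϵ)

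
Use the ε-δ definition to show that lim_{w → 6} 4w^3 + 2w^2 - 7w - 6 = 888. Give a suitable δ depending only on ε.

δ = min(1, ε/527)

Fix ε > 0. We want δ > 0 such that 0 < |w − 6| < δ implies |(4w^3 + 2w^2 - 7w - 6) − 888| < ε.
(4w^3 + 2w^2 - 7w - 6) − 888 = 4w^3 + 2w^2 - 7w - 894 = (w − 6)(4w^2 + 26w + 149).
So |(4w^3 + 2w^2 - 7w - 6) − 888| = |w − 6|·|4w^2 + 26w + 149|.
Assume first that |w − 6| < 1, so |w| < 7. Then |4w^2 + 26w + 149| ≤ 4·7^2 + 26·7 + 149 = 527.
Hence |(4w^3 + 2w^2 - 7w - 6) − 888| ≤ 527|w − 6| < ε provided |w − 6| < ε/527.
Take δ = min(1, ε/527). Then 0 < |w − 6| < δ gives both |w − 6| < 1 and |w − 6| < ε/527, so |(4w^3 + 2w^2 - 7w - 6) − 888| < ε.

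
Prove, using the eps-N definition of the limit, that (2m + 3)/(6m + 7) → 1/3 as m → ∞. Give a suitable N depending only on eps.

N = (1/9)/eps

Fix eps > 0. For m ≥ 1, |(2m + 3)/(6m + 7) − (1/3)| = |4|/(6(6m + 7)) = 4/(6(6m + 7)).
Since 6m + 7 ≥ 6m for m ≥ 1, this is ≤ 4/(6·6m) = (1/9)/m.
So |(2m + 3)/(6m + 7) − (1/3)| < eps whenever m > (1/9)/eps.
Take N = (1/9)/eps. If m > N then |(2m + 3)/(6m + 7) − (1/3)| ≤ (1/9)/m < eps.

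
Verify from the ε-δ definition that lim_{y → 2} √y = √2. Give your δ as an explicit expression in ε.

δ = min(2, √2·ε)

Let ε > 0. We want δ > 0 such that 0 < |y − 2| < δ implies |√y − √2| < ε.
Multiplying by the conjugate, |√y − √2| = |y − 2|/(√y + √2).
Restrict δ ≤ 2 so that |y − 2| < 2 forces y > 0, and then √y + √2 > √2.
Hence |√y − √2| < |y − 2|/√2, which is < ε once |y − 2| < √2·ε.
Take δ = min(2, √2·ε). If 0 < |y − 2| < δ then y > 0 and |√y − √2| < |y − 2|/√2 < ε.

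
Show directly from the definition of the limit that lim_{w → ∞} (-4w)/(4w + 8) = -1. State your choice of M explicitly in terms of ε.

M = 2/ε

Suppose ε > 0. We seek M > 0 such that w > M implies |(-4w)/(4w + 8) + 1| < ε.
(-4w)/(4w + 8) + 1 = (4(-4w) − (-4)(4w + 8)) / (4(4w + 8)) = 32/(4(4w + 8)).
For w > 0 we have 4w + 8 > 4w, so |(-4w)/(4w + 8) + 1| = 32/(4(4w + 8)) < 32/(4·4w) = 2/w.
Thus |(-4w)/(4w + 8) + 1| < ε whenever w > 2/ε.
Take M = 2/ε. If w > M then |(-4w)/(4w + 8) + 1| < 2/w < ε.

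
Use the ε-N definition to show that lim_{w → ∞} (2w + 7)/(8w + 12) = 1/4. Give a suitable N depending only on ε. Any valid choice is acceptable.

N = (1/2)/ε

Let ε > 0 be given. We seek N > 0 such that w > N implies |(2w + 7)/(8w + 12) − (1/4)| < ε.
(2w + 7)/(8w + 12) − (1/4) = (8(2w + 7) − 2(8w + 12)) / (8(8w + 12)) = 32/(8(8w + 12)).
For w > 0 we have 8w + 12 > 8w, so |(2w + 7)/(8w + 12) − (1/4)| = 32/(8(8w + 12)) < 32/(8·8w) = (1/2)/w.
Thus |(2w + 7)/(8w + 12) − (1/4)| < ε whenever w > (1/2)/ε.
Take N = (1/2)/ε. If w > N then |(2w + 7)/(8w + 12) − (1/4)| < (1/2)/w < ε.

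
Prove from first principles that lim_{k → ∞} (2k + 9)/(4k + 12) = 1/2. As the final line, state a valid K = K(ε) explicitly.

K = (3/4)/ε

Fix ε > 0. For k ≥ 1, |(2k + 9)/(4k + 12) − (1/2)| = |12|/(4(4k + 12)) = 12/(4(4k + 12)).
Since 4k + 12 ≥ 4k for k ≥ 1, this is ≤ 12/(4·4k) = (3/4)/k.
So |(2k + 9)/(4k + 12) − (1/2)| < ε whenever k > (3/4)/ε.
Take K = (3/4)/ε. If k > K then |(2k + 9)/(4k + 12) − (1/2)| ≤ (3/4)/k < ε.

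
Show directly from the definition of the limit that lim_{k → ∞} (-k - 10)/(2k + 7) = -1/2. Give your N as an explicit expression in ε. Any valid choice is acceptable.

Fix ε > 0. For k ≥ 1, |(-k - 10)/(2k + 7) + 1/2| = |-13|/(2(2k + 7)) = 13/(2(2k + 7)).
Since 2k + 7 ≥ 2k for k ≥ 1, this is ≤ 13/(2·2k) = (13/4)/k.
So |(-k - 10)/(2k + 7) + 1/2| < ε whenever k > (13/4)/ε.
Take N = (13/4)/ε. If k > N then |(-k - 10)/(2k + 7) + 1/2| ≤ (13/4)/k < ε.

N = (13/4)/ε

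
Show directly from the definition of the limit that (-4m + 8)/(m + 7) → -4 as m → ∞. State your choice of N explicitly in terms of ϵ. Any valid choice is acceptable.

N = 36/ϵ

Let ϵ > 0. For m ≥ 1, |(-4m + 8)/(m + 7) + 4| = |36|/((m + 7)) = 36/((m + 7)).
Since m + 7 ≥ m for m ≥ 1, this is ≤ 36/(m) = 36/m.
So |(-4m + 8)/(m + 7) + 4| < ϵ whenever m > 36/ϵ.
Take N = 36/ϵ. If m > N then |(-4m + 8)/(m + 7) + 4| ≤ 36/m < ϵ.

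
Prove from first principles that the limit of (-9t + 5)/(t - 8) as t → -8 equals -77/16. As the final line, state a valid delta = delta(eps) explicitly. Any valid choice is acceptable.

delta = min(8, (128/67)eps)

Let eps > 0 be given. We want delta > 0 with 0 < |t + 8| < delta ⇒ |(-9t + 5)/(t - 8) + 77/16| < eps.
Combining over a common denominator, (-9t + 5)/(t - 8) + 77/16 = [(-9t + 5)·(-16) − 77·(t - 8)] / [(-16)·(t - 8)] = 67(t + 8) / ((-16)(t - 8)).
So |(-9t + 5)/(t - 8) + 77/16| = 67|t + 8| / (16·|t − 8|).
Restrict delta ≤ 8. Then |t + 8| < 8 gives |t − 8| = |(t + 8) + (-16)| ≥ 16 − 8 = 8.
Hence |(-9t + 5)/(t - 8) + 77/16| < 67|t + 8|/(16·8) = (67/128)|t + 8|, which is < eps once |t + 8| < (128/67)eps.
Take delta = min(8, (128/67)eps). Then 0 < |t + 8| < delta forces both bounds, so |(-9t + 5)/(t - 8) + 77/16| < eps.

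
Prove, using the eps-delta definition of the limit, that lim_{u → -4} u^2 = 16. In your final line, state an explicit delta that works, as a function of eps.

Let eps > 0. We seek delta > 0 with 0 < |u + 4| < delta ⇒ |u^2 − 16| < eps.
Factor: u^2 − 16 = (u + 4)(u - 4), so |u^2 − 16| = |u + 4|·|u - 4|.
Impose delta ≤ 1 so that |u| < 5; then |u - 4| ≤ 9.
Hence |u^2 − 16| ≤ 9|u + 4|, which is < eps once |u + 4| < eps/9.
Take delta = min(1, eps/9). If 0 < |u + 4| < delta then both bounds hold and |u^2 − 16| ≤ 9|u + 4| < 9·(eps/9) = eps.

delta = min(1, eps/9)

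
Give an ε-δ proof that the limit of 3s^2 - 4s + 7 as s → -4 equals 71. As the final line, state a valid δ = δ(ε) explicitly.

δ = min(1, ε/31)

Suppose ε > 0. We want δ > 0 such that 0 < |s + 4| < δ implies |(3s^2 - 4s + 7) − 71| < ε.
(3s^2 - 4s + 7) − 71 = 3s^2 - 4s - 64 = (s + 4)(3s - 16).
So |(3s^2 - 4s + 7) − 71| = |s + 4|·|3s - 16|.
Require δ ≤ 1. Then |s + 4| < 1 gives |s| < 5, and by the triangle inequality |3s - 16| ≤ 3·5 + 16 = 31.
Hence |(3s^2 - 4s + 7) − 71| ≤ 31|s + 4| < ε provided |s + 4| < ε/31.
Take δ = min(1, ε/31). Then 0 < |s + 4| < δ gives both |s + 4| < 1 and |s + 4| < ε/31, so |(3s^2 - 4s + 7) − 71| < ε.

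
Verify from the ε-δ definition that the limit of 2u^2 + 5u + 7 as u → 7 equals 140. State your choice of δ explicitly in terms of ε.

δ = min(1, ε/35)

Let ε > 0 be given. We want δ > 0 such that 0 < |u − 7| < δ implies |(2u^2 + 5u + 7) − 140| < ε.
(2u^2 + 5u + 7) − 140 = 2u^2 + 5u - 133 = (u − 7)(2u + 19).
So |(2u^2 + 5u + 7) − 140| = |u − 7|·|2u + 19|.
Require δ ≤ 1. Then |u − 7| < 1 gives |u| < 8, and by the triangle inequality |2u + 19| ≤ 2·8 + 19 = 35.
Hence |(2u^2 + 5u + 7) − 140| ≤ 35|u − 7| < ε provided |u − 7| < ε/35.
Choosing δ = min(1, ε/35) ensures both conditions, hence |(2u^2 + 5u + 7) − 140| < ε.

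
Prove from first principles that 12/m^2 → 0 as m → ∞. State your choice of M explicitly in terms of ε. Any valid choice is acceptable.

M = (12/ε)^{1/2}

Suppose ε > 0. For m ≥ 1, |12/m^2 − 0| = 12/m^2.
12/m^2 < ε ⇔ m^2 > 12/ε ⇔ m > (12/ε)^{1/2}.
Take M = (12/ε)^{1/2}. Then m > M implies 12/m^2 < ε.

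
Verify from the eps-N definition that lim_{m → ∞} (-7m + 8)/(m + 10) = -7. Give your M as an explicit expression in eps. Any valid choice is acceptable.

Let eps > 0 be given. For m ≥ 1, |(-7m + 8)/(m + 10) + 7| = |78|/((m + 10)) = 78/((m + 10)).
Since m + 10 ≥ m for m ≥ 1, this is ≤ 78/(m) = 78/m.
So |(-7m + 8)/(m + 10) + 7| < eps whenever m > 78/eps.
Take M = 78/eps. If m > M then |(-7m + 8)/(m + 10) + 7| ≤ 78/m < eps.

M = 78/eps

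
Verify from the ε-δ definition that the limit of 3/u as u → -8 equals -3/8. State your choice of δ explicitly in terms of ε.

δ = min(4, (32/3)ε)

Fix ε > 0. We seek δ > 0 such that 0 < |u + 8| < δ implies |3/u + 3/8| < ε.
|3/u + 3/8| = 3·|-8 − u|/(8·|u|) = 3|u + 8|/(8|u|).
Require δ ≤ 4 so that |u| > 8 − 4 = 4, hence 8|u| > 32.
Then |3/u + 3/8| < 3|u + 8|/32, which is < ε when |u + 8| < (32/3)ε.
Take δ = min(4, (32/3)ε). Then 0 < |u + 8| < δ gives both |u + 8| < 4 and |u + 8| < (32/3)ε, so |3/u + 3/8| < ε.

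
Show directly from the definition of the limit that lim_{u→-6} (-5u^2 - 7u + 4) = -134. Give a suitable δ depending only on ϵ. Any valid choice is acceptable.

δ = min(1, ϵ/58)

Let ϵ > 0. We want δ > 0 such that 0 < |u + 6| < δ implies |(-5u^2 - 7u + 4) + 134| < ϵ.
(-5u^2 - 7u + 4) + 134 = -5u^2 - 7u + 138 = (u + 6)(-5u + 23).
So |(-5u^2 - 7u + 4) + 134| = |u + 6|·|-5u + 23|.
Assume first that |u + 6| < 1, so |u| < 7. Then |-5u + 23| ≤ 5·7 + 23 = 58.
Hence |(-5u^2 - 7u + 4) + 134| ≤ 58|u + 6| < ϵ provided |u + 6| < ϵ/58.
Take δ = min(1, ϵ/58). Then 0 < |u + 6| < δ gives both |u + 6| < 1 and |u + 6| < ϵ/58, so |(-5u^2 - 7u + 4) + 134| < ϵ.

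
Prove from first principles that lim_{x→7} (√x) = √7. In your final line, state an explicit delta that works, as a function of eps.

delta = min(7, √7·eps)

Fix eps > 0. We want delta > 0 such that 0 < |x − 7| < delta implies |√x − √7| < eps.
Rationalise: √x − √7 = (x − 7)/(√x + √7), so |√x − √7| = |x − 7|/(√x + √7).
Restrict delta ≤ 7 so that |x − 7| < 7 forces x > 0, and then √x + √7 > √7.
Hence |√x − √7| < |x − 7|/√7, which is < eps once |x − 7| < √7·eps.
Take delta = min(7, √7·eps). If 0 < |x − 7| < delta then x > 0 and |√x − √7| < |x − 7|/√7 < eps.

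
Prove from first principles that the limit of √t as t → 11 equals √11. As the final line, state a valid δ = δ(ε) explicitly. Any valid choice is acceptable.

δ = min(11, √11·ε)

Let ε > 0. We want δ > 0 such that 0 < |t − 11| < δ implies |√t − √11| < ε.
Multiplying by the conjugate, |√t − √11| = |t − 11|/(√t + √11).
Restrict δ ≤ 11 so that |t − 11| < 11 forces t > 0, and then √t + √11 > √11.
Hence |√t − √11| < |t − 11|/√11, which is < ε once |t − 11| < √11·ε.
Take δ = min(11, √11·ε). If 0 < |t − 11| < δ then t > 0 and |√t − √11| < |t − 11|/√11 < ε.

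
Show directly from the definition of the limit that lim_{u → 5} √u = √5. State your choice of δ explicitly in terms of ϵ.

δ = min(5, √5·ϵ)

Suppose ϵ > 0. We want δ > 0 such that 0 < |u − 5| < δ implies |√u − √5| < ϵ.
Multiplying by the conjugate, |√u − √5| = |u − 5|/(√u + √5).
Restrict δ ≤ 5 so that |u − 5| < 5 forces u > 0, and then √u + √5 > √5.
Hence |√u − √5| < |u − 5|/√5, which is < ϵ once |u − 5| < √5·ϵ.
Take δ = min(5, √5·ϵ). If 0 < |u − 5| < δ then u > 0 and |√u − √5| < |u − 5|/√5 < ϵ.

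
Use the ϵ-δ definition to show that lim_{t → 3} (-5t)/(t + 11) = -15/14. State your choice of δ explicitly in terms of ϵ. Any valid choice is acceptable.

Suppose ϵ > 0. We want δ > 0 with 0 < |t − 3| < δ ⇒ |(-5t)/(t + 11) + 15/14| < ϵ.
Combining over a common denominator, (-5t)/(t + 11) + 15/14 = [(-5t)·14 − (-15)·(t + 11)] / [14·(t + 11)] = -55(t − 3) / (14(t + 11)).
So |(-5t)/(t + 11) + 15/14| = 55|t − 3| / (14·|t + 11|).
Require δ ≤ 7, so |t + 11| ≥ |14| − |t − 3| > 14 − 7 = 7.
Hence |(-5t)/(t + 11) + 15/14| < 55|t − 3|/(14·7) = (55/98)|t − 3|, which is < ϵ once |t − 3| < (98/55)ϵ.
Take δ = min(7, (98/55)ϵ). Then 0 < |t − 3| < δ forces both bounds, so |(-5t)/(t + 11) + 15/14| < ϵ.

δ = min(7, (98/55)ϵ)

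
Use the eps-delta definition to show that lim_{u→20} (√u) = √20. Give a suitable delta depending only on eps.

delta = min(20, √20·eps)

Let eps > 0 be given. We want delta > 0 such that 0 < |u − 20| < delta implies |√u − √20| < eps.
Rationalise: √u − √20 = (u − 20)/(√u + √20), so |√u − √20| = |u − 20|/(√u + √20).
Restrict delta ≤ 20 so that |u − 20| < 20 forces u > 0, and then √u + √20 > √20.
Hence |√u − √20| < |u − 20|/√20, which is < eps once |u − 20| < √20·eps.
Take delta = min(20, √20·eps). If 0 < |u − 20| < delta then u > 0 and |√u − √20| < |u − 20|/√20 < eps.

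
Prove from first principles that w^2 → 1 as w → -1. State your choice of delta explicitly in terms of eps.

delta = min(2, eps/4)

Fix eps > 0. We seek delta > 0 with 0 < |w + 1| < delta ⇒ |w^2 − 1| < eps.
Factor: w^2 − 1 = (w + 1)(w - 1), so |w^2 − 1| = |w + 1|·|w - 1|.
Impose delta ≤ 2 so that |w| < 3; then |w - 1| ≤ 4.
Hence |w^2 − 1| ≤ 4|w + 1|, which is < eps once |w + 1| < eps/4.
Take delta = min(2, eps/4). If 0 < |w + 1| < delta then both bounds hold and |w^2 − 1| ≤ 4|w + 1| < 4·(eps/4) = eps.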